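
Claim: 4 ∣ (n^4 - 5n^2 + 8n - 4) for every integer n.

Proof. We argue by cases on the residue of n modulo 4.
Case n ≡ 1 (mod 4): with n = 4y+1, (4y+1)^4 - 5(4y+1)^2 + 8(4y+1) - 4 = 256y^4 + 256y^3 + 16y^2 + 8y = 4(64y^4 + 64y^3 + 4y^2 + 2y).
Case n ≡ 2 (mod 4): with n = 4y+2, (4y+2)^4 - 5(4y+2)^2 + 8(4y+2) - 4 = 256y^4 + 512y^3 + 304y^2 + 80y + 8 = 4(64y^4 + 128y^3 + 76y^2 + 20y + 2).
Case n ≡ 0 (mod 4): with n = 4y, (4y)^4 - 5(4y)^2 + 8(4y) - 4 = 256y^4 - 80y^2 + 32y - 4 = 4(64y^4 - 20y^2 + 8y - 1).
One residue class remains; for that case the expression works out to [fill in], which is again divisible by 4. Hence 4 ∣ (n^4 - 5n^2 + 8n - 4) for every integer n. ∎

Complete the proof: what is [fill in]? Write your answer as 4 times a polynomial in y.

4(64y^4 + 192y^3 + 196y^2 + 86y + 14)

The residues treated are {1, 2, 0}, so the missing case is n ≡ 3 (mod 4); write n = 4y+3.
Then (4y+3)^4 - 5(4y+3)^2 + 8(4y+3) - 4 = 256y^4 + 768y^3 + 784y^2 + 344y + 56 = 4(64y^4 + 192y^3 + 196y^2 + 86y + 14).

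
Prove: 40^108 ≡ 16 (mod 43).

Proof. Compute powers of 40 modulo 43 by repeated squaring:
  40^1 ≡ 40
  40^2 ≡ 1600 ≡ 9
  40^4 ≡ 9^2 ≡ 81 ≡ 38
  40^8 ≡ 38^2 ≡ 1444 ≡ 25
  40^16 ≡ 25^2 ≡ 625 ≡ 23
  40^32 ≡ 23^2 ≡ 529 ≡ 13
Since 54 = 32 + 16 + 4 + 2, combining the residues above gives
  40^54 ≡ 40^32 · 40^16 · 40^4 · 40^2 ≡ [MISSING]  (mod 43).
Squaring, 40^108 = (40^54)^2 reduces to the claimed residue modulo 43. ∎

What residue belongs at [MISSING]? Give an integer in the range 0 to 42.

40^32 · 40^16 · 40^4 · 40^2 ≡ 13 · 23 · 38 · 9 = 102258.
102258 mod 43 = 4, so 40^54 ≡ 4 (mod 43).

4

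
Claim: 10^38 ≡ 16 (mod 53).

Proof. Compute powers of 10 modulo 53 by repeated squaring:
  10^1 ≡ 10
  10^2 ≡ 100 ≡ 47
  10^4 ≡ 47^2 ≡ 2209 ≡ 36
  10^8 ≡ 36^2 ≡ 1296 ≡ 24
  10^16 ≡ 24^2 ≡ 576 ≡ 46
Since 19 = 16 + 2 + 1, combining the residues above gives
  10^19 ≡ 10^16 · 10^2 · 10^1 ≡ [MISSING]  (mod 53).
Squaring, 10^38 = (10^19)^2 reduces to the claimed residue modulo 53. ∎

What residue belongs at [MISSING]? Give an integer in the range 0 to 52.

Multiply the listed residues: 46 · 47 · 10 = 2162 → 21620.
Reducing modulo 53: 21620 = 407·53 + 49, so 10^19 ≡ 49.

49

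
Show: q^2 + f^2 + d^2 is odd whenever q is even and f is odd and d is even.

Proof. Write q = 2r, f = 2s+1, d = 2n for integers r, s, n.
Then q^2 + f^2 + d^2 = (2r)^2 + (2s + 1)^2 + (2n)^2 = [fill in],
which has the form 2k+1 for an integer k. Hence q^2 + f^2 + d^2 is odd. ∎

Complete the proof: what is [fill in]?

(2r)^2 + (2s + 1)^2 + (2n)^2 = 4n^2 + 4r^2 + 4s^2 + 4s + 1
= 2(2n^2 + 2r^2 + 2s^2 + 2s) + 1.
Since 2n^2 + 2r^2 + 2s^2 + 2s is an integer, the sum of squares is of the form 2k+1 for an integer k.

2(2n^2 + 2r^2 + 2s^2 + 2s) + 1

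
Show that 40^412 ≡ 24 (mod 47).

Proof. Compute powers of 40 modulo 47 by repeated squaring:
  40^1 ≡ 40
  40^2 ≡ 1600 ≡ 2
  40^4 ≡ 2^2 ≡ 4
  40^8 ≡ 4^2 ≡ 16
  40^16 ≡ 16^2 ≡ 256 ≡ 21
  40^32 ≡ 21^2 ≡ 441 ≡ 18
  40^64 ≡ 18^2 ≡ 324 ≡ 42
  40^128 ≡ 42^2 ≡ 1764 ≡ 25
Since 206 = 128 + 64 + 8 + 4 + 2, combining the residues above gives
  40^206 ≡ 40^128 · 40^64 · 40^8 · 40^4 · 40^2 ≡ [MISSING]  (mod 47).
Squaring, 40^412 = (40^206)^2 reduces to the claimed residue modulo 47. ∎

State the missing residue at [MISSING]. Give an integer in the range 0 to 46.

Multiply the listed residues: 25 · 42 · 16 · 4 · 2 = 1050 → 16800 → 67200 → 134400.
Reducing modulo 47: 134400 = 2859·47 + 27, so 40^206 ≡ 27.

27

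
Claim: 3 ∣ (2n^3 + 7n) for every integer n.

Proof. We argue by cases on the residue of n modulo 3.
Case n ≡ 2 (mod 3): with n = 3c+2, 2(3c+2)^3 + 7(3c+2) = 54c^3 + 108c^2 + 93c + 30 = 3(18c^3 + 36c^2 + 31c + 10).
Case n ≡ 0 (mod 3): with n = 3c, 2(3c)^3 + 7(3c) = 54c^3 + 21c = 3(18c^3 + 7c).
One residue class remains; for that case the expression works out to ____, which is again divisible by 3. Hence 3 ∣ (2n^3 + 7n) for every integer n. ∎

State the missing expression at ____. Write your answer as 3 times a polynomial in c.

The residues treated are {2, 0}, so the missing case is n ≡ 1 (mod 3); write n = 3c+1.
Then 2(3c+1)^3 + 7(3c+1) = 54c^3 + 54c^2 + 39c + 9 = 3(18c^3 + 18c^2 + 13c + 3).

3(18c^3 + 18c^2 + 13c + 3)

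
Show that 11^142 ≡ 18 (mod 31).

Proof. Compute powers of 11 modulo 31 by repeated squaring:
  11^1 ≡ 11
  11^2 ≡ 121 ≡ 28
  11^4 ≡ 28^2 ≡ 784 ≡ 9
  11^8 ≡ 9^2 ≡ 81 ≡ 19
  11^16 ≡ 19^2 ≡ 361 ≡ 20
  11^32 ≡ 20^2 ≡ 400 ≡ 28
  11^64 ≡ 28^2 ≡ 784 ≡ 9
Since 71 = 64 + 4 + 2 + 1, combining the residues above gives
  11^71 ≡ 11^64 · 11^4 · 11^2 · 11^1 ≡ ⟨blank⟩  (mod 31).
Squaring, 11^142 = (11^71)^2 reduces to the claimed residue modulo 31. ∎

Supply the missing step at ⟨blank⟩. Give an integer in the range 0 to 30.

24

Multiply the listed residues: 9 · 9 · 28 · 11 = 81 → 2268 → 24948.
Reducing modulo 31: 24948 = 804·31 + 24, so 11^71 ≡ 24.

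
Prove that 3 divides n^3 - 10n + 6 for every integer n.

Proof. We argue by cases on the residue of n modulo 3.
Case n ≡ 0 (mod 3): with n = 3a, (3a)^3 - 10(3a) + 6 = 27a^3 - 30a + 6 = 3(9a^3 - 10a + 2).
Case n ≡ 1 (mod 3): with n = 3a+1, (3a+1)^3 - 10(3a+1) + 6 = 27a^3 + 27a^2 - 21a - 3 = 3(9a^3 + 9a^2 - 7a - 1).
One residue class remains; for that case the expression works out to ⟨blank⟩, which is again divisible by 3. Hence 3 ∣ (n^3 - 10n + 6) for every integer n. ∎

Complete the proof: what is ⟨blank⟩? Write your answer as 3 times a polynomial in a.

Only n ≡ 2 (mod 3) is unaccounted for. Put n = 3a+2:
(3a+2)^3 - 10(3a+2) + 6 expands to 27a^3 + 54a^2 + 6a - 6,
and factoring out 3 leaves 3(9a^3 + 18a^2 + 2a - 2).

3(9a^3 + 18a^2 + 2a - 2)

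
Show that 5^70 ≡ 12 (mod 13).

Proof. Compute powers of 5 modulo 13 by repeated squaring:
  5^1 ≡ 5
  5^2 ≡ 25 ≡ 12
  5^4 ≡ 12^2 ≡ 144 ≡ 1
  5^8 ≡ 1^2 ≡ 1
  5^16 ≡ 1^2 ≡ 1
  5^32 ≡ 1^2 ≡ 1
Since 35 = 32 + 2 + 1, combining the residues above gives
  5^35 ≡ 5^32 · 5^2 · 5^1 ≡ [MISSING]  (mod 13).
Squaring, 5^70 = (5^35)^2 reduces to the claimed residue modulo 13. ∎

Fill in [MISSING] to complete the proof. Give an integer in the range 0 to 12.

8

Multiply the listed residues: 1 · 12 · 5 = 12 → 60.
Reducing modulo 13: 60 = 4·13 + 8, so 5^35 ≡ 8.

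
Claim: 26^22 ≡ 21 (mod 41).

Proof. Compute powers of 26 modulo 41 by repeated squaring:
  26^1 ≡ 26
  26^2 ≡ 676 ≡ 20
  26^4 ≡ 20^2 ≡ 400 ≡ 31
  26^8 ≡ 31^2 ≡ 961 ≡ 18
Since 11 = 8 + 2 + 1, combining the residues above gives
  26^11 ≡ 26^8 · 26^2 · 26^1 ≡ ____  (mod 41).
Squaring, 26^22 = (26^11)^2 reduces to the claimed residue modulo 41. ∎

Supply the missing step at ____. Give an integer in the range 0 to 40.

12

26^8 · 26^2 · 26^1 ≡ 18 · 20 · 26 = 9360.
9360 mod 41 = 12, so 26^11 ≡ 12 (mod 41).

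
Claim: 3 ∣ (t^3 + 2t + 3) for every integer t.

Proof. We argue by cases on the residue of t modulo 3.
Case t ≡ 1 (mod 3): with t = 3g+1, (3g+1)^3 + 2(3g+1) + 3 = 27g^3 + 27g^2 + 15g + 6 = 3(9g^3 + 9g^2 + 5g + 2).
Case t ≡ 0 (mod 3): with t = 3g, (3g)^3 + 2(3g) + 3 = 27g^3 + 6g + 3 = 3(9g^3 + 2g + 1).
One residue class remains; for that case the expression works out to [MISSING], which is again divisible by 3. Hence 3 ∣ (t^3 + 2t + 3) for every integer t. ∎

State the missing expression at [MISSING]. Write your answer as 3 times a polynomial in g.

3(9g^3 + 18g^2 + 14g + 5)

Only t ≡ 2 (mod 3) is unaccounted for. Put t = 3g+2:
(3g+2)^3 + 2(3g+2) + 3 expands to 27g^3 + 54g^2 + 42g + 15,
and factoring out 3 leaves 3(9g^3 + 18g^2 + 14g + 5).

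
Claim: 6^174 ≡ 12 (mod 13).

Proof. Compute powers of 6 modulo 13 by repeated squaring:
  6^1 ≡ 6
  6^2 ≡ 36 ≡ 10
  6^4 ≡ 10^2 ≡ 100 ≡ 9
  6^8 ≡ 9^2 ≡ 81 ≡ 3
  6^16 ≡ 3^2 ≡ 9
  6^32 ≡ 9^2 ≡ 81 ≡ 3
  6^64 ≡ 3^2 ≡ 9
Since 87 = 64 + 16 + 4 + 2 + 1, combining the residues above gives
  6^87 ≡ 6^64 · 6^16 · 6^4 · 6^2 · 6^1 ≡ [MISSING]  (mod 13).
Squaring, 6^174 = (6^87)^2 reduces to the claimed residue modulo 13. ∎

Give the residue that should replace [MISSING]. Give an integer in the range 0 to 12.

6^64 · 6^16 · 6^4 · 6^2 · 6^1 ≡ 9 · 9 · 9 · 10 · 6 = 43740.
43740 mod 13 = 8, so 6^87 ≡ 8 (mod 13).

8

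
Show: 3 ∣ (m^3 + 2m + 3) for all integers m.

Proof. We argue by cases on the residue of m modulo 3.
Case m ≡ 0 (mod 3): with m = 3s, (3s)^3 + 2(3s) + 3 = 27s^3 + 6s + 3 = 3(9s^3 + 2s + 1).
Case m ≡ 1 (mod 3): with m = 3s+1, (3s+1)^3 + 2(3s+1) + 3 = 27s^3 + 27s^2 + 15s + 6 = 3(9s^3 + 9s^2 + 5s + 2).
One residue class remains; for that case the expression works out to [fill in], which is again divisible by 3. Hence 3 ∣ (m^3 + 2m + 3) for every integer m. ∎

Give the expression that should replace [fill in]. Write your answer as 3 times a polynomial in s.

3(9s^3 + 18s^2 + 14s + 5)

Only m ≡ 2 (mod 3) is unaccounted for. Put m = 3s+2:
(3s+2)^3 + 2(3s+2) + 3 expands to 27s^3 + 54s^2 + 42s + 15,
and factoring out 3 leaves 3(9s^3 + 18s^2 + 14s + 5).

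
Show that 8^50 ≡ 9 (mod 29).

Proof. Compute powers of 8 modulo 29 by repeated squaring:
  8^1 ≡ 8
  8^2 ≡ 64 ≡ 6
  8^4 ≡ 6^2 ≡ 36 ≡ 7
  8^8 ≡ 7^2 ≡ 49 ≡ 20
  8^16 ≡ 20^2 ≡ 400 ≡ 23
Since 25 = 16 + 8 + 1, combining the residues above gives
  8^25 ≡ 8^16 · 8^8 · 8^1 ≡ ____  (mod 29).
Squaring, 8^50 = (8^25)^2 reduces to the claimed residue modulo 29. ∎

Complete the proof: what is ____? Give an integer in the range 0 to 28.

Multiply the listed residues: 23 · 20 · 8 = 460 → 3680.
Reducing modulo 29: 3680 = 126·29 + 26, so 8^25 ≡ 26.

26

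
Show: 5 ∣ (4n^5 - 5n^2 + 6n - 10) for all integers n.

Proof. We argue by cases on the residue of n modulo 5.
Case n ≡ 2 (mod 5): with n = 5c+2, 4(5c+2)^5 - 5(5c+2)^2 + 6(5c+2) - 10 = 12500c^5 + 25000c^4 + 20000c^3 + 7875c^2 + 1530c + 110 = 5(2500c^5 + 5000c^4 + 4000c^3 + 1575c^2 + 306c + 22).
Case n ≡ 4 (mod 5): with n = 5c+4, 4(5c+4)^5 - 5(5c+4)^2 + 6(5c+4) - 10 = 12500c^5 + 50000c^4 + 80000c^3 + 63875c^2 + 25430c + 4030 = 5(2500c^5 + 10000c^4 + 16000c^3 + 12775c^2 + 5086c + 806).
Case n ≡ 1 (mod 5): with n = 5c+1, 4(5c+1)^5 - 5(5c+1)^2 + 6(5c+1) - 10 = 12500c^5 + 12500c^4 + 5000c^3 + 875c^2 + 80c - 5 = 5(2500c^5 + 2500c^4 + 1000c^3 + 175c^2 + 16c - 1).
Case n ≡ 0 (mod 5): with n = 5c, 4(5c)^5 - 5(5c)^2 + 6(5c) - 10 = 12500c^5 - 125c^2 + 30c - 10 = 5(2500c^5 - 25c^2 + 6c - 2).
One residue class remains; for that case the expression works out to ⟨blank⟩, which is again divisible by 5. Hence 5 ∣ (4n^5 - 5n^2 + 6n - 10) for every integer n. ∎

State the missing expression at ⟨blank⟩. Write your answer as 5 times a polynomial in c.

5(2500c^5 + 7500c^4 + 9000c^3 + 5375c^2 + 1596c + 187)

The residues treated are {2, 4, 1, 0}, so the missing case is n ≡ 3 (mod 5); write n = 5c+3.
Then 4(5c+3)^5 - 5(5c+3)^2 + 6(5c+3) - 10 = 12500c^5 + 37500c^4 + 45000c^3 + 26875c^2 + 7980c + 935 = 5(2500c^5 + 7500c^4 + 9000c^3 + 5375c^2 + 1596c + 187).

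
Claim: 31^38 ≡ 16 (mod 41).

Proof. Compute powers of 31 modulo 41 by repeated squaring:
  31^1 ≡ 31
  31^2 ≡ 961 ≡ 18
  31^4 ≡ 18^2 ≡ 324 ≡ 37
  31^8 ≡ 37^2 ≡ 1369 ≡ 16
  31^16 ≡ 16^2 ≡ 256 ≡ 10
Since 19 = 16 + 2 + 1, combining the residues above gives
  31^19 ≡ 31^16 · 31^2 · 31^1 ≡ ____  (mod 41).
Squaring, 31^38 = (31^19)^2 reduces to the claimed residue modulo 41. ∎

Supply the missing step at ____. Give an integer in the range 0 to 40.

4

31^16 · 31^2 · 31^1 ≡ 10 · 18 · 31 = 5580.
5580 mod 41 = 4, so 31^19 ≡ 4 (mod 41).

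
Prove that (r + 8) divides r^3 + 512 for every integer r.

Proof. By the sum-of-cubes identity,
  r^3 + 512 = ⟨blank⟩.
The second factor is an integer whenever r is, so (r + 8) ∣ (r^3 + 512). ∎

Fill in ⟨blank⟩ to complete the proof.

Polynomial division of r^3 + 512 by r + 8 leaves remainder 0 and quotient r^2 - 8r + 64.
Hence r^3 + 512 = (r + 8)(r^2 - 8r + 64).

(r + 8)(r^2 - 8r + 64)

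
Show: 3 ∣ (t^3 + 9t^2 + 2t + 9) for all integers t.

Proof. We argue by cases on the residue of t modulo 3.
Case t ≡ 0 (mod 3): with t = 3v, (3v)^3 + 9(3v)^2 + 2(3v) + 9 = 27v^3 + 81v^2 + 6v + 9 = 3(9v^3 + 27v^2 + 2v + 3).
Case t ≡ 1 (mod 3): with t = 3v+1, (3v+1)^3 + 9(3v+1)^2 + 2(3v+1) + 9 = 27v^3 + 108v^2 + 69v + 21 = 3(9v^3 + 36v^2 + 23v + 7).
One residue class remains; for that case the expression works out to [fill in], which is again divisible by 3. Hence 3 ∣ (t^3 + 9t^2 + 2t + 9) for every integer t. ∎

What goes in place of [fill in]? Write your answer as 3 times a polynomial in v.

3(9v^3 + 45v^2 + 50v + 19)

The residues treated are {0, 1}, so the missing case is t ≡ 2 (mod 3); write t = 3v+2.
Then (3v+2)^3 + 9(3v+2)^2 + 2(3v+2) + 9 = 27v^3 + 135v^2 + 150v + 57 = 3(9v^3 + 45v^2 + 50v + 19).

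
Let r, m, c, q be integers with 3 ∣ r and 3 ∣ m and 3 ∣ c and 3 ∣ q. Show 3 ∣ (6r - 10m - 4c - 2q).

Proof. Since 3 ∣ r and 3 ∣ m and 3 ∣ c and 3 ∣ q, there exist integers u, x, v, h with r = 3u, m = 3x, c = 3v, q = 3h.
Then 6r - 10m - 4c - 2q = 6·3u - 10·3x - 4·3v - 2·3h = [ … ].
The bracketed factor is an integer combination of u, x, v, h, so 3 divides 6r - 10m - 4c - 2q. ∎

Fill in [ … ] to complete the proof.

Each term has a factor of 3: 6·3u - 10·3x - 4·3v - 2·3h = 3·(-2h + 6u - 4v - 10x).
Since -2h + 6u - 4v - 10x is an integer, 3 ∣ (6r - 10m - 4c - 2q).

3(-2h + 6u - 4v - 10x)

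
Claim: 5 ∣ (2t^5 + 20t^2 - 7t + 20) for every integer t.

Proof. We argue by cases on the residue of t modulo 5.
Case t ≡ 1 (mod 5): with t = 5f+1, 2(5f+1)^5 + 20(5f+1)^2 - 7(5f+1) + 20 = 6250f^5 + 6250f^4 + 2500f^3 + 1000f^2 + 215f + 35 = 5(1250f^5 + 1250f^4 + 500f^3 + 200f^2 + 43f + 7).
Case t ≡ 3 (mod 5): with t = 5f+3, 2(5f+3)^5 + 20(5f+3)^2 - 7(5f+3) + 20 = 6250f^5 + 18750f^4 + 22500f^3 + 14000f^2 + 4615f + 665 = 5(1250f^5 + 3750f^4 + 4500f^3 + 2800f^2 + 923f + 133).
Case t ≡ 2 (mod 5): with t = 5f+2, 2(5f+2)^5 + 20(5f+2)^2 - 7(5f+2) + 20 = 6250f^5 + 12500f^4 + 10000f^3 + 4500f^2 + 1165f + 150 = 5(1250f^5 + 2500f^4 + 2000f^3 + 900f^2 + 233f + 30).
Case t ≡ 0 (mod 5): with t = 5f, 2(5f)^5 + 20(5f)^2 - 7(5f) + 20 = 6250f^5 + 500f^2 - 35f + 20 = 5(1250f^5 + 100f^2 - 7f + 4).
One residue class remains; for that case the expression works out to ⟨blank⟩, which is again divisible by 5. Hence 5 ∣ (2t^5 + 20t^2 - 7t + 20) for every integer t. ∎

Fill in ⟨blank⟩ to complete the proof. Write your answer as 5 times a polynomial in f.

5(1250f^5 + 5000f^4 + 8000f^3 + 6500f^2 + 2713f + 472)

Only t ≡ 4 (mod 5) is unaccounted for. Put t = 5f+4:
2(5f+4)^5 + 20(5f+4)^2 - 7(5f+4) + 20 expands to 6250f^5 + 25000f^4 + 40000f^3 + 32500f^2 + 13565f + 2360,
and factoring out 5 leaves 5(1250f^5 + 5000f^4 + 8000f^3 + 6500f^2 + 2713f + 472).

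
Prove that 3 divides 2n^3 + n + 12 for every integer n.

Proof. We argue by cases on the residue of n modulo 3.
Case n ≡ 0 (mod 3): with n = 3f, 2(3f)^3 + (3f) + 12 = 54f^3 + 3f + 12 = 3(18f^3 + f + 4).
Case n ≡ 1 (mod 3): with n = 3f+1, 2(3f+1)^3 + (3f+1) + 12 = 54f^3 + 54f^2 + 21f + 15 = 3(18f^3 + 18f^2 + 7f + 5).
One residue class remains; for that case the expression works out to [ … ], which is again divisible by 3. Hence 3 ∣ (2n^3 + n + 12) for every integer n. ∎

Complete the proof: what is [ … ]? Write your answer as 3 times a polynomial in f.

3(18f^3 + 36f^2 + 25f + 10)

The residues treated are {0, 1}, so the missing case is n ≡ 2 (mod 3); write n = 3f+2.
Then 2(3f+2)^3 + (3f+2) + 12 = 54f^3 + 108f^2 + 75f + 30 = 3(18f^3 + 36f^2 + 25f + 10).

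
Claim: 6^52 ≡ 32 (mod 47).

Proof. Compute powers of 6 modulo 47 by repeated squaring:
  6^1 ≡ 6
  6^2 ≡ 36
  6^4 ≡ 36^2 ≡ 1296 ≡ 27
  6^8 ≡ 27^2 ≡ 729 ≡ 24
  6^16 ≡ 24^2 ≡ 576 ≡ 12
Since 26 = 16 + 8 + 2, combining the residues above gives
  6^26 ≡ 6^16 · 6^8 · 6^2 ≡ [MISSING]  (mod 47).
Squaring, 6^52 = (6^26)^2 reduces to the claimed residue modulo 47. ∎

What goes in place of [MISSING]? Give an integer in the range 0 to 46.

28

6^16 · 6^8 · 6^2 ≡ 12 · 24 · 36 = 10368.
10368 mod 47 = 28, so 6^26 ≡ 28 (mod 47).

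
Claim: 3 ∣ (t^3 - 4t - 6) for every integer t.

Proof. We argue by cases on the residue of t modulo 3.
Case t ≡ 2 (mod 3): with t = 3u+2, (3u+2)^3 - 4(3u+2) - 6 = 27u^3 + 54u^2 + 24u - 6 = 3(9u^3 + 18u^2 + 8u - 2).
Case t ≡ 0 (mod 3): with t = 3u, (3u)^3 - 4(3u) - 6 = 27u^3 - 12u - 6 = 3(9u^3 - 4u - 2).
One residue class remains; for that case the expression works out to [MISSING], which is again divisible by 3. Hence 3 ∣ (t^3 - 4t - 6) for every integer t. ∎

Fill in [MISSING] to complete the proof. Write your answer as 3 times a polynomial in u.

3(9u^3 + 9u^2 - u - 3)

The residues treated are {2, 0}, so the missing case is t ≡ 1 (mod 3); write t = 3u+1.
Then (3u+1)^3 - 4(3u+1) - 6 = 27u^3 + 27u^2 - 3u - 9 = 3(9u^3 + 9u^2 - u - 3).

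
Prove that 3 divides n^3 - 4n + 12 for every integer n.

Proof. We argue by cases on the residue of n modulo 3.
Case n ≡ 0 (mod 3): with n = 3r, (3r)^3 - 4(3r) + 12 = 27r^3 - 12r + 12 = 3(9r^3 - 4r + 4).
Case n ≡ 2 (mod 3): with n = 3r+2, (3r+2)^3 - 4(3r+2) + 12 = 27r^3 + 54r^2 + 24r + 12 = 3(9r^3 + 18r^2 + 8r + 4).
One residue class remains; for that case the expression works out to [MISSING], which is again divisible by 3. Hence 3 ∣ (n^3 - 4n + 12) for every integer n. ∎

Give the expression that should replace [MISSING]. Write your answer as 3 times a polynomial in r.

The residues treated are {0, 2}, so the missing case is n ≡ 1 (mod 3); write n = 3r+1.
Then (3r+1)^3 - 4(3r+1) + 12 = 27r^3 + 27r^2 - 3r + 9 = 3(9r^3 + 9r^2 - r + 3).

3(9r^3 + 9r^2 - r + 3)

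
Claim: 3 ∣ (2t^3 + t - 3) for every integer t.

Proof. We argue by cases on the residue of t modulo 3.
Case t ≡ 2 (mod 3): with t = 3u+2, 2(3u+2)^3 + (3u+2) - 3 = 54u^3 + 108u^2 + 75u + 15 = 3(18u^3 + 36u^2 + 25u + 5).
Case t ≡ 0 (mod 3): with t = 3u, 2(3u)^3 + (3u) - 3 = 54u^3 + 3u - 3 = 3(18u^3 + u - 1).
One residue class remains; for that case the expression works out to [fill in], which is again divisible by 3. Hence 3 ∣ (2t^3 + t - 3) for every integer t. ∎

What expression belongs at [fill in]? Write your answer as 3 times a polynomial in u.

3(18u^3 + 18u^2 + 7u)

Only t ≡ 1 (mod 3) is unaccounted for. Put t = 3u+1:
2(3u+1)^3 + (3u+1) - 3 expands to 54u^3 + 54u^2 + 21u,
and factoring out 3 leaves 3(18u^3 + 18u^2 + 7u).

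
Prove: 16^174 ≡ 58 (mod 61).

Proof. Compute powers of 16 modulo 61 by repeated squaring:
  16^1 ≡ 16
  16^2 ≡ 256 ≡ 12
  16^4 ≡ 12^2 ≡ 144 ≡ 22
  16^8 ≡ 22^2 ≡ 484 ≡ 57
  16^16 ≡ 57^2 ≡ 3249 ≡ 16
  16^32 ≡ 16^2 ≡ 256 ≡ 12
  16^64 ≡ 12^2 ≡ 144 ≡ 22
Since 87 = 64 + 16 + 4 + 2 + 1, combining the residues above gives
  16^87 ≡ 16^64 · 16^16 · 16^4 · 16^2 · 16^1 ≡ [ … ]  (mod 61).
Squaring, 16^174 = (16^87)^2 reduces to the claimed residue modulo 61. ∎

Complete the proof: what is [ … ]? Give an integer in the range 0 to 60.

16^64 · 16^16 · 16^4 · 16^2 · 16^1 ≡ 22 · 16 · 22 · 12 · 16 = 1486848.
1486848 mod 61 = 34, so 16^87 ≡ 34 (mod 61).

34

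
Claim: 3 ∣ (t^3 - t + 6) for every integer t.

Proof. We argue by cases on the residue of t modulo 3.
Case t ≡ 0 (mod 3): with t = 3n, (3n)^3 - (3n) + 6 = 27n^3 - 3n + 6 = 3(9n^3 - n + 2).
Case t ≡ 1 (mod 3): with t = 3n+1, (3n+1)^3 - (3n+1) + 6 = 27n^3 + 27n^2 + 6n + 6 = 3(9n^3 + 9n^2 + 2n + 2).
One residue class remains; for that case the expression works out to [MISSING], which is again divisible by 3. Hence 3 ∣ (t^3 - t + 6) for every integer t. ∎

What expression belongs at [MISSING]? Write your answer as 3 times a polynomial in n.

Only t ≡ 2 (mod 3) is unaccounted for. Put t = 3n+2:
(3n+2)^3 - (3n+2) + 6 expands to 27n^3 + 54n^2 + 33n + 12,
and factoring out 3 leaves 3(9n^3 + 18n^2 + 11n + 4).

3(9n^3 + 18n^2 + 11n + 4)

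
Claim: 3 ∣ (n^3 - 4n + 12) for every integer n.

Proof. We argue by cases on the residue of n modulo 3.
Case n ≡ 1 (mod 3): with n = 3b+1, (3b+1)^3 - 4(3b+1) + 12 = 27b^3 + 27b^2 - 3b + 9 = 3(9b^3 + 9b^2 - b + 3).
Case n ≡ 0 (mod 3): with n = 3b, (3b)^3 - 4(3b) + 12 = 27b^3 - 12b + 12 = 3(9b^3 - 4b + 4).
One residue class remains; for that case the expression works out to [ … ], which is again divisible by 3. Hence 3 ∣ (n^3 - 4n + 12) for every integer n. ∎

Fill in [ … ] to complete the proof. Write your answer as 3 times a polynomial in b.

3(9b^3 + 18b^2 + 8b + 4)

The residues treated are {1, 0}, so the missing case is n ≡ 2 (mod 3); write n = 3b+2.
Then (3b+2)^3 - 4(3b+2) + 12 = 27b^3 + 54b^2 + 24b + 12 = 3(9b^3 + 18b^2 + 8b + 4).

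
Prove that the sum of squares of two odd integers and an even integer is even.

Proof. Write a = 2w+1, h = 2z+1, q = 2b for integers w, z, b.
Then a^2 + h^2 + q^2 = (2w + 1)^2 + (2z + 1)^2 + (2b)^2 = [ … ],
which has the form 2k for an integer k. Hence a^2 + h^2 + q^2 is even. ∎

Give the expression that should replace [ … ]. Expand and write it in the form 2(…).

Expanding: (2w + 1)^2 + (2z + 1)^2 + (2b)^2 = 4b^2 + 4w^2 + 4w + 4z^2 + 4z + 2.
Every term is even; pulling out the factor of 2 gives 2(2b^2 + 2w^2 + 2w + 2z^2 + 2z + 1).

2(2b^2 + 2w^2 + 2w + 2z^2 + 2z + 1)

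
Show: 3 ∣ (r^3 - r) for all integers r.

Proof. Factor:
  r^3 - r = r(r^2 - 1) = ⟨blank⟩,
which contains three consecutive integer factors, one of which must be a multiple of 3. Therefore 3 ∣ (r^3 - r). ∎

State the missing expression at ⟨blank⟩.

(r - 1)r(r + 1)

r(r^2 - 1) = r(r - 1)(r + 1) = (r - 1)r(r + 1).
These three factors are consecutive integers, so their product is divisible by 3.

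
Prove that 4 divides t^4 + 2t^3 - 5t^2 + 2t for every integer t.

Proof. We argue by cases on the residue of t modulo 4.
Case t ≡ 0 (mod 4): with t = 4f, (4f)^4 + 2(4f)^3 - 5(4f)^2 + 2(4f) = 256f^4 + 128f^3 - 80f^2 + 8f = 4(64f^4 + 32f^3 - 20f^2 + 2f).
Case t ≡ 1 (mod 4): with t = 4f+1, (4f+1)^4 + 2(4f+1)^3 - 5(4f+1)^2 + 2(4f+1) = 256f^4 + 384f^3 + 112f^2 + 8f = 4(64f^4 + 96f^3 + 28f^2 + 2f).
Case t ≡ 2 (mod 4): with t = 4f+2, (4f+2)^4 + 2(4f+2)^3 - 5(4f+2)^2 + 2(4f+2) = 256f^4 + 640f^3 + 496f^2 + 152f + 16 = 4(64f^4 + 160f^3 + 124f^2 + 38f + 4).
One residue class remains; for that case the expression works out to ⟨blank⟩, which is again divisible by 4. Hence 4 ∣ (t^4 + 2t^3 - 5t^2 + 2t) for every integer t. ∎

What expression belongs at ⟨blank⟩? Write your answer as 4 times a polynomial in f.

The residues treated are {0, 1, 2}, so the missing case is t ≡ 3 (mod 4); write t = 4f+3.
Then (4f+3)^4 + 2(4f+3)^3 - 5(4f+3)^2 + 2(4f+3) = 256f^4 + 896f^3 + 1072f^2 + 536f + 96 = 4(64f^4 + 224f^3 + 268f^2 + 134f + 24).

4(64f^4 + 224f^3 + 268f^2 + 134f + 24)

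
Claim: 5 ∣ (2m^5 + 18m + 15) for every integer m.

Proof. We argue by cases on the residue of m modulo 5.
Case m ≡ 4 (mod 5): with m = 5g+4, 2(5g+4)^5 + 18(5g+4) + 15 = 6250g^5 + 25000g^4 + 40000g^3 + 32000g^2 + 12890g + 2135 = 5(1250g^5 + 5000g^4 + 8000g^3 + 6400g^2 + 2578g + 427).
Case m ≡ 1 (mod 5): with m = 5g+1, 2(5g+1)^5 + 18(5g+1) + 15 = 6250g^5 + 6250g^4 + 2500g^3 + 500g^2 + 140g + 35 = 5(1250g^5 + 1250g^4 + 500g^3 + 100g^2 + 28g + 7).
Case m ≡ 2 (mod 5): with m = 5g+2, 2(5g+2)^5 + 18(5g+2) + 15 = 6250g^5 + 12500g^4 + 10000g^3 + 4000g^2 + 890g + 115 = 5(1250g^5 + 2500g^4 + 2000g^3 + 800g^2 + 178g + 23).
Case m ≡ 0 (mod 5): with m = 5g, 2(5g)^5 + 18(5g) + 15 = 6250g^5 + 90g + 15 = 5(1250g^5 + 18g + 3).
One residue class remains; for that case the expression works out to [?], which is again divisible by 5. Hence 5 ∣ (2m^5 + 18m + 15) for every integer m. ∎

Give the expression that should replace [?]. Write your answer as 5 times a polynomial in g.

The residues treated are {4, 1, 2, 0}, so the missing case is m ≡ 3 (mod 5); write m = 5g+3.
Then 2(5g+3)^5 + 18(5g+3) + 15 = 6250g^5 + 18750g^4 + 22500g^3 + 13500g^2 + 4140g + 555 = 5(1250g^5 + 3750g^4 + 4500g^3 + 2700g^2 + 828g + 111).

5(1250g^5 + 3750g^4 + 4500g^3 + 2700g^2 + 828g + 111)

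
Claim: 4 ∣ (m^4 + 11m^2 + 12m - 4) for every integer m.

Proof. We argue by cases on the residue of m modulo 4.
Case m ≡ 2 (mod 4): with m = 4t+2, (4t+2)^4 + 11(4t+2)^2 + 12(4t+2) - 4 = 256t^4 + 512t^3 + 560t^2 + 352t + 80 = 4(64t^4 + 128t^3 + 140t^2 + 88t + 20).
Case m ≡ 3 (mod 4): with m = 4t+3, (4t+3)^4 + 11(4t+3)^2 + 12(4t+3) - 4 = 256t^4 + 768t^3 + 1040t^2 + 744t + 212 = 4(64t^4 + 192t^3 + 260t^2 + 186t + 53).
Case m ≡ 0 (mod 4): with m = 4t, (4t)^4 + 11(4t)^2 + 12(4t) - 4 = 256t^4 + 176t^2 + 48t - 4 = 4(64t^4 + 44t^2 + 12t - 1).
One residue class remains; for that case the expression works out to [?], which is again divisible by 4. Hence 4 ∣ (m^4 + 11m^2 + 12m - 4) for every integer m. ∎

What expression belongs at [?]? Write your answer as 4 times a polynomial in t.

Only m ≡ 1 (mod 4) is unaccounted for. Put m = 4t+1:
(4t+1)^4 + 11(4t+1)^2 + 12(4t+1) - 4 expands to 256t^4 + 256t^3 + 272t^2 + 152t + 20,
and factoring out 4 leaves 4(64t^4 + 64t^3 + 68t^2 + 38t + 5).

4(64t^4 + 64t^3 + 68t^2 + 38t + 5)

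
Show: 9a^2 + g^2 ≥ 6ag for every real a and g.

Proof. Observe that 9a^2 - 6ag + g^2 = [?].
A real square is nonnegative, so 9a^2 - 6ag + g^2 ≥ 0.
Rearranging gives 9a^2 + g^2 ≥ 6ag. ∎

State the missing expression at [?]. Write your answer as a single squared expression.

The leading and trailing coefficients are 3^2 and 1^2, and 6 = 2·3·1, so the trinomial is (3a - g)^2.
Hence 9a^2 - 6ag + g^2 ≥ 0.

(3a - g)^2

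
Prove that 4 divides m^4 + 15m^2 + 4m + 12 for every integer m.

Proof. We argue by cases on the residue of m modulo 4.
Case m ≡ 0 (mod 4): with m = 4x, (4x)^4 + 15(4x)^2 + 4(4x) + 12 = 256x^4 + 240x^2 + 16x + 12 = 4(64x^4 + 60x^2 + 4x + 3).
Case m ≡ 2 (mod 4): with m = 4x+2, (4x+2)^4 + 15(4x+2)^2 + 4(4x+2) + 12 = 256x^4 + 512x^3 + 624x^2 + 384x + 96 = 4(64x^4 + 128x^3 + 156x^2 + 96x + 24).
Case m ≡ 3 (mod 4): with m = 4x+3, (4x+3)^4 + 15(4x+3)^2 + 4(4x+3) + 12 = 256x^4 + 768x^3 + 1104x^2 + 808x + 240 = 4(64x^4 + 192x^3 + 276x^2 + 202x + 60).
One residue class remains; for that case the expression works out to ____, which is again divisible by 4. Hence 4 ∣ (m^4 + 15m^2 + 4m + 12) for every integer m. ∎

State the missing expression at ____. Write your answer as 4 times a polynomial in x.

Only m ≡ 1 (mod 4) is unaccounted for. Put m = 4x+1:
(4x+1)^4 + 15(4x+1)^2 + 4(4x+1) + 12 expands to 256x^4 + 256x^3 + 336x^2 + 152x + 32,
and factoring out 4 leaves 4(64x^4 + 64x^3 + 84x^2 + 38x + 8).

4(64x^4 + 64x^3 + 84x^2 + 38x + 8)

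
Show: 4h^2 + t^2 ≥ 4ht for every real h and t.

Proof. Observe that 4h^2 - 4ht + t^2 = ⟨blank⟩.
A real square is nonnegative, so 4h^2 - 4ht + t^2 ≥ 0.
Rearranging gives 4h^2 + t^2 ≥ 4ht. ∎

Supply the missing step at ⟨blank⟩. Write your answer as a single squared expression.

The leading and trailing coefficients are 2^2 and 1^2, and 4 = 2·2·1, so the trinomial is (2h - t)^2.
Hence 4h^2 - 4ht + t^2 ≥ 0.

(2h - t)^2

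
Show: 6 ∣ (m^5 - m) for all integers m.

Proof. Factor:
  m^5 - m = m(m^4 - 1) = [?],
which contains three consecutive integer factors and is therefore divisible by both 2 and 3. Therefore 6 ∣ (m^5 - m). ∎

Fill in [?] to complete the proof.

m^4 - 1 = (m^2 - 1)(m^2 + 1), and m^2 - 1 = (m-1)(m+1).
So m(m^4 - 1) = (m - 1)m(m + 1)(m^2 + 1).

(m - 1)m(m + 1)(m^2 + 1)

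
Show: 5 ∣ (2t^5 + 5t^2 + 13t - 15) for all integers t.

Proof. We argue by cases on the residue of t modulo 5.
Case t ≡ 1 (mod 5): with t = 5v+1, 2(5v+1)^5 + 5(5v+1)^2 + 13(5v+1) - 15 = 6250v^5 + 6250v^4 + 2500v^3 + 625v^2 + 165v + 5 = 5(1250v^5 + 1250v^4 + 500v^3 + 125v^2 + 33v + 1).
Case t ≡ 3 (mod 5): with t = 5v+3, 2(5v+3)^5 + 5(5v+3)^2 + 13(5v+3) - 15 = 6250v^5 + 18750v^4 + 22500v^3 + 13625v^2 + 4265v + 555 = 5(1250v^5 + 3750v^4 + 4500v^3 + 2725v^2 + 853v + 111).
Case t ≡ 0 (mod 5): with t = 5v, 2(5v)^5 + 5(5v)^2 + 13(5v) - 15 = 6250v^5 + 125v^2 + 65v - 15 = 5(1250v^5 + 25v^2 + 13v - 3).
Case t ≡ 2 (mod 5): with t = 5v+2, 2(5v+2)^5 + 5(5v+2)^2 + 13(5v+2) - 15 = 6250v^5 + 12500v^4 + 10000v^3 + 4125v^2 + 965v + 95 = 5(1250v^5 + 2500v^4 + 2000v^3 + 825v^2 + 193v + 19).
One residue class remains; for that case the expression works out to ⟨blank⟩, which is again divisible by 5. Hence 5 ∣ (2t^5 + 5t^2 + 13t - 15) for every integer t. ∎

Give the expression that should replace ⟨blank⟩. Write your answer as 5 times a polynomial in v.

Only t ≡ 4 (mod 5) is unaccounted for. Put t = 5v+4:
2(5v+4)^5 + 5(5v+4)^2 + 13(5v+4) - 15 expands to 6250v^5 + 25000v^4 + 40000v^3 + 32125v^2 + 13065v + 2165,
and factoring out 5 leaves 5(1250v^5 + 5000v^4 + 8000v^3 + 6425v^2 + 2613v + 433).

5(1250v^5 + 5000v^4 + 8000v^3 + 6425v^2 + 2613v + 433)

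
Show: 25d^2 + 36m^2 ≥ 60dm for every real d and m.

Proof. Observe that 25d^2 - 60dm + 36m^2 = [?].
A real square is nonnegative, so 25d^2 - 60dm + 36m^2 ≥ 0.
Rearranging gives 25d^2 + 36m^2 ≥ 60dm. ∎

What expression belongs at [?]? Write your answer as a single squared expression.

25d^2 - 60dm + 36m^2 is a perfect-square trinomial: the outer terms are (5d)^2 and (6m)^2, and the cross term is -2·5d·6m.
So 25d^2 - 60dm + 36m^2 = (5d - 6m)^2 ≥ 0.

(5d - 6m)^2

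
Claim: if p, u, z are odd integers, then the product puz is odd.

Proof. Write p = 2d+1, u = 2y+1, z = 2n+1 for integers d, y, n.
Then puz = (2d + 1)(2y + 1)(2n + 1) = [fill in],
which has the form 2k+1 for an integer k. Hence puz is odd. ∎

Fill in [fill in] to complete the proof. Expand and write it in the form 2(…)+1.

Expanding: (2d + 1)(2y + 1)(2n + 1) = 8dny + 4dn + 4dy + 2d + 4ny + 2n + 2y + 1.
Every term except the constant is even, so this is 2(4dny + 2dn + 2dy + d + 2ny + n + y) + 1,
and 4dny + 2dn + 2dy + d + 2ny + n + y ∈ ℤ gives the required form.

2(4dny + 2dn + 2dy + d + 2ny + n + y) + 1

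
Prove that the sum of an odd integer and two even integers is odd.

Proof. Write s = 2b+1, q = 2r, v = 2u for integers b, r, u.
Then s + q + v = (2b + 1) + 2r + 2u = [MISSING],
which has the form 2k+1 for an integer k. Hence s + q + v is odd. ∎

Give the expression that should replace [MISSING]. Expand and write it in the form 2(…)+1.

Expanding: (2b + 1) + 2r + 2u = 2b + 2r + 2u + 1.
Every term except the constant is even, so this is 2(b + r + u) + 1,
and b + r + u ∈ ℤ gives the required form.

2(b + r + u) + 1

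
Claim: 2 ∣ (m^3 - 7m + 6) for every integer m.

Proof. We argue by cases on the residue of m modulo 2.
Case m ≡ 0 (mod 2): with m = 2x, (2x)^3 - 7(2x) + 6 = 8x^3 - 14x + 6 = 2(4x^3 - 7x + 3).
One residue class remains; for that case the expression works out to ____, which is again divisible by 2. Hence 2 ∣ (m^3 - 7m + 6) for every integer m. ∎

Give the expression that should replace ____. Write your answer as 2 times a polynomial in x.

2(4x^3 + 6x^2 - 4x)

Only m ≡ 1 (mod 2) is unaccounted for. Put m = 2x+1:
(2x+1)^3 - 7(2x+1) + 6 expands to 8x^3 + 12x^2 - 8x,
and factoring out 2 leaves 2(4x^3 + 6x^2 - 4x).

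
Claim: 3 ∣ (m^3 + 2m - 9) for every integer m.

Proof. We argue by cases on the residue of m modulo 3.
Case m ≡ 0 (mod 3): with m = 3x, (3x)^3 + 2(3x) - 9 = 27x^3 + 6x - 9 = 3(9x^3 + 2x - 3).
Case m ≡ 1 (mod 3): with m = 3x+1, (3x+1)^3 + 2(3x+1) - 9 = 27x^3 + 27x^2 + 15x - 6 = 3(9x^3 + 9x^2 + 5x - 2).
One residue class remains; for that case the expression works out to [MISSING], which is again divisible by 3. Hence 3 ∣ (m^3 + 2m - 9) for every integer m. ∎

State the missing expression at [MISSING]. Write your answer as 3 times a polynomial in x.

3(9x^3 + 18x^2 + 14x + 1)

Only m ≡ 2 (mod 3) is unaccounted for. Put m = 3x+2:
(3x+2)^3 + 2(3x+2) - 9 expands to 27x^3 + 54x^2 + 42x + 3,
and factoring out 3 leaves 3(9x^3 + 18x^2 + 14x + 1).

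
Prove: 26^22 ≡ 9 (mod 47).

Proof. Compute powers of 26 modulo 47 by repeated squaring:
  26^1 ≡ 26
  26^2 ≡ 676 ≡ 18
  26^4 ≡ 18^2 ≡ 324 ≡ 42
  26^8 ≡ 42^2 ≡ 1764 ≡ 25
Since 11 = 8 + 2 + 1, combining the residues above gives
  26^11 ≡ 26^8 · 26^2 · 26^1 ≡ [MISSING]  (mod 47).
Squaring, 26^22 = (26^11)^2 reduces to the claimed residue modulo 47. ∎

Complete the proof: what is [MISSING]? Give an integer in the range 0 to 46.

44

Multiply the listed residues: 25 · 18 · 26 = 450 → 11700.
Reducing modulo 47: 11700 = 248·47 + 44, so 26^11 ≡ 44.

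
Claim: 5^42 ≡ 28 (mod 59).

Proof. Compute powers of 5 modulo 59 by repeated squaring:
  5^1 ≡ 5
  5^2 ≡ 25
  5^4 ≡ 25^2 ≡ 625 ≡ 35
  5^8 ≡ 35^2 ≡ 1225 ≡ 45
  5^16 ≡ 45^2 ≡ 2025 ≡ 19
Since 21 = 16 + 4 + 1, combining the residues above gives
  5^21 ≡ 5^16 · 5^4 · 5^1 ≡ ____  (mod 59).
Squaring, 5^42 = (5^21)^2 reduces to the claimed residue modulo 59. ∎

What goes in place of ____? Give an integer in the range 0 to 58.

21

5^16 · 5^4 · 5^1 ≡ 19 · 35 · 5 = 3325.
3325 mod 59 = 21, so 5^21 ≡ 21 (mod 59).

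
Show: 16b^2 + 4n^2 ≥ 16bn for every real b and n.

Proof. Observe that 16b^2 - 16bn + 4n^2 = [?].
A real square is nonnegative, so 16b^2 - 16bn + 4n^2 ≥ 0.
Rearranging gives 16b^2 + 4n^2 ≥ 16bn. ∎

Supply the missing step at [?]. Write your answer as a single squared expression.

(4b - 2n)^2

The leading and trailing coefficients are 4^2 and 2^2, and 16 = 2·4·2, so the trinomial is (4b - 2n)^2.
Hence 16b^2 - 16bn + 4n^2 ≥ 0.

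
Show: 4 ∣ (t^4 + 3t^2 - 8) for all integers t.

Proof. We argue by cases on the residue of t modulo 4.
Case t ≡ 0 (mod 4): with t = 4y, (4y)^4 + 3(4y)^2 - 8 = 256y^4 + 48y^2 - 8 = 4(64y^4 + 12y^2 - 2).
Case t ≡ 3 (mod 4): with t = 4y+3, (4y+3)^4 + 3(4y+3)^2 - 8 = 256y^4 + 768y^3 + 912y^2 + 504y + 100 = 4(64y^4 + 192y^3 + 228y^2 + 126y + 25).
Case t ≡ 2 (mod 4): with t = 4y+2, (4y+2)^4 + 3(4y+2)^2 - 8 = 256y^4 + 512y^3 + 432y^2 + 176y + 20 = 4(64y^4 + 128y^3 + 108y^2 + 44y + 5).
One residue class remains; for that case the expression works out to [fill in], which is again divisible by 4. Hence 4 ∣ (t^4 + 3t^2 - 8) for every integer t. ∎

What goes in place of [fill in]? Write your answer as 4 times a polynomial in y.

The residues treated are {0, 3, 2}, so the missing case is t ≡ 1 (mod 4); write t = 4y+1.
Then (4y+1)^4 + 3(4y+1)^2 - 8 = 256y^4 + 256y^3 + 144y^2 + 40y - 4 = 4(64y^4 + 64y^3 + 36y^2 + 10y - 1).

4(64y^4 + 64y^3 + 36y^2 + 10y - 1)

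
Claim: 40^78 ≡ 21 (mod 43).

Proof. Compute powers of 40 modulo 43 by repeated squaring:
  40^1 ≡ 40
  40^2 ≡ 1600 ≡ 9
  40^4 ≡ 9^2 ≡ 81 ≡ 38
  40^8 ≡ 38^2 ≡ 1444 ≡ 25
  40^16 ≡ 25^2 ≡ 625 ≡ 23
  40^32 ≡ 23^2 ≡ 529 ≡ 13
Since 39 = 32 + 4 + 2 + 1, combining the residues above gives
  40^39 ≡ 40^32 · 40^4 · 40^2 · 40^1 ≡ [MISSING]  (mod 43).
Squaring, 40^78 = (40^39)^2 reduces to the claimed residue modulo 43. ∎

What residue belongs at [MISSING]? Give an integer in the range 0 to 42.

40^32 · 40^4 · 40^2 · 40^1 ≡ 13 · 38 · 9 · 40 = 177840.
177840 mod 43 = 35, so 40^39 ≡ 35 (mod 43).

35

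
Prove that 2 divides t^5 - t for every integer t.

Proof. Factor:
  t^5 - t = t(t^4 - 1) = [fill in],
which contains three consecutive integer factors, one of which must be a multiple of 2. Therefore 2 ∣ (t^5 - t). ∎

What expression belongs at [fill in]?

(t - 1)t(t + 1)(t^2 + 1)

t^4 - 1 = (t^2 - 1)(t^2 + 1), and t^2 - 1 = (t-1)(t+1).
So t(t^4 - 1) = (t - 1)t(t + 1)(t^2 + 1).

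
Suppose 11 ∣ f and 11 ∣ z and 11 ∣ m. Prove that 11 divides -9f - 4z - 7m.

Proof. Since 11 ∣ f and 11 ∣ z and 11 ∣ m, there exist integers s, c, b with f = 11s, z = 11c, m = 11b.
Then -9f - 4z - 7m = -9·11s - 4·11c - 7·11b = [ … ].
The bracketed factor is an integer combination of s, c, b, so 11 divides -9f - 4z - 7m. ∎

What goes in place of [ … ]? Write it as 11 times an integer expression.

11(-7b - 4c - 9s)

Each term has a factor of 11: -9·11s - 4·11c - 7·11b = 11·(-7b - 4c - 9s).
Since -7b - 4c - 9s is an integer, 11 ∣ (-9f - 4z - 7m).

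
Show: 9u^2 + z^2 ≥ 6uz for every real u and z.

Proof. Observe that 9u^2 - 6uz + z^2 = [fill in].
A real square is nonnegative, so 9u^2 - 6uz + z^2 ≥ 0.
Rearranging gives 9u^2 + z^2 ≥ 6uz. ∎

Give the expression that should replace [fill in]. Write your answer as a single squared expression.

(3u - z)^2

9u^2 - 6uz + z^2 is a perfect-square trinomial: the outer terms are (3u)^2 and (z)^2, and the cross term is -2·3u·z.
So 9u^2 - 6uz + z^2 = (3u - z)^2 ≥ 0.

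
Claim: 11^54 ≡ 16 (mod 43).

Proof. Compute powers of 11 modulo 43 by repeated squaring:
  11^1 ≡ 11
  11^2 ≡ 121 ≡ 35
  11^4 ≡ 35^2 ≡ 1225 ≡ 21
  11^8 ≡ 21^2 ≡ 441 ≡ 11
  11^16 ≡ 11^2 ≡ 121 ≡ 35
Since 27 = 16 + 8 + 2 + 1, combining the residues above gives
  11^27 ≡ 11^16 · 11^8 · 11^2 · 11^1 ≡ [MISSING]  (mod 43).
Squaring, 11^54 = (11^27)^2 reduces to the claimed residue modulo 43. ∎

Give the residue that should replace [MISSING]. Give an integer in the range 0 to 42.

4

Multiply the listed residues: 35 · 11 · 35 · 11 = 385 → 13475 → 148225.
Reducing modulo 43: 148225 = 3447·43 + 4, so 11^27 ≡ 4.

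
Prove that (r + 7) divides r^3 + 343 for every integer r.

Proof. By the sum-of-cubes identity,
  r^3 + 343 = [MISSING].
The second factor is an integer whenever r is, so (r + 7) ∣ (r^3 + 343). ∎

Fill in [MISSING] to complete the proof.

a^3 + b^3 = (a + b)(a^2 - ab + b^2). With a = r, b = 7:
r^3 + 343 = (r + 7)(r^2 - 7r + 49).

(r + 7)(r^2 - 7r + 49)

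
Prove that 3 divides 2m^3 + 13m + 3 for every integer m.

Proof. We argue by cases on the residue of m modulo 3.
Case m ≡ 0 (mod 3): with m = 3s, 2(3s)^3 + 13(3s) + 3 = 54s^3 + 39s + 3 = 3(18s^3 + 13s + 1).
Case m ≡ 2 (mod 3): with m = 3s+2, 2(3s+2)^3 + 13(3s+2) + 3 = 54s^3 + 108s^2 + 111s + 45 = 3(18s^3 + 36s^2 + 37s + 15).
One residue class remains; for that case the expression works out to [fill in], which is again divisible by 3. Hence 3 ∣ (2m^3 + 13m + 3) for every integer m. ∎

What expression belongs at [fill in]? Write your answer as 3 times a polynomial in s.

3(18s^3 + 18s^2 + 19s + 6)

The residues treated are {0, 2}, so the missing case is m ≡ 1 (mod 3); write m = 3s+1.
Then 2(3s+1)^3 + 13(3s+1) + 3 = 54s^3 + 54s^2 + 57s + 18 = 3(18s^3 + 18s^2 + 19s + 6).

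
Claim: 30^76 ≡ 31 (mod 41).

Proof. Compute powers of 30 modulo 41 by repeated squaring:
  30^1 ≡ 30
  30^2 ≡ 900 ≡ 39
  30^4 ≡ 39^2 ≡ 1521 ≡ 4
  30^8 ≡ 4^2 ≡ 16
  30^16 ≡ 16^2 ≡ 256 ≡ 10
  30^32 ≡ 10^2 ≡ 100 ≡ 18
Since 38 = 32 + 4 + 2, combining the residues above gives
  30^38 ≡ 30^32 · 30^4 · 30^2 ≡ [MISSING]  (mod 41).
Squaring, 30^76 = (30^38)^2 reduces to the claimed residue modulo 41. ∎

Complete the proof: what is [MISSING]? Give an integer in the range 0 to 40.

20

30^32 · 30^4 · 30^2 ≡ 18 · 4 · 39 = 2808.
2808 mod 41 = 20, so 30^38 ≡ 20 (mod 41).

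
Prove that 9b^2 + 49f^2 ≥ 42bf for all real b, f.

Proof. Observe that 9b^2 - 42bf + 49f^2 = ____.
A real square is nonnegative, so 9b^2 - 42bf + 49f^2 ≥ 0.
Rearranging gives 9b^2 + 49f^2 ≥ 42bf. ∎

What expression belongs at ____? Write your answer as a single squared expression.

9b^2 - 42bf + 49f^2 is a perfect-square trinomial: the outer terms are (3b)^2 and (7f)^2, and the cross term is -2·3b·7f.
So 9b^2 - 42bf + 49f^2 = (3b - 7f)^2 ≥ 0.

(3b - 7f)^2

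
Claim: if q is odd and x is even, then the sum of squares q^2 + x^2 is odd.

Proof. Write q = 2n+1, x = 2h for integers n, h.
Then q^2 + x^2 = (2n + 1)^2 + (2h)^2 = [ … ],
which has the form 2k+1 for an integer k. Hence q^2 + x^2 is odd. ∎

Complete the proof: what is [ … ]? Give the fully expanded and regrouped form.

2(2h^2 + 2n^2 + 2n) + 1

Expanding: (2n + 1)^2 + (2h)^2 = 4h^2 + 4n^2 + 4n + 1.
Every term except the constant is even, so this is 2(2h^2 + 2n^2 + 2n) + 1,
and 2h^2 + 2n^2 + 2n ∈ ℤ gives the required form.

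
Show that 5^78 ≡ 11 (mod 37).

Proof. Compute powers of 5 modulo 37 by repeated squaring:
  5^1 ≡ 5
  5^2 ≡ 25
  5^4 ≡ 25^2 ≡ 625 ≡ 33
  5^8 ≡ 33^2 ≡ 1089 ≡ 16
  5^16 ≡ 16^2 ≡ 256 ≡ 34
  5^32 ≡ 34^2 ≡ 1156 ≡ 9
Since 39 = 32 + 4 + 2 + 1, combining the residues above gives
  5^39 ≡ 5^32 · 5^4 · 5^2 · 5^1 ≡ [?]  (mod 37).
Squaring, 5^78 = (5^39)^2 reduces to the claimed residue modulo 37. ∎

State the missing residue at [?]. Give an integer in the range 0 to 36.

5^32 · 5^4 · 5^2 · 5^1 ≡ 9 · 33 · 25 · 5 = 37125.
37125 mod 37 = 14, so 5^39 ≡ 14 (mod 37).

14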